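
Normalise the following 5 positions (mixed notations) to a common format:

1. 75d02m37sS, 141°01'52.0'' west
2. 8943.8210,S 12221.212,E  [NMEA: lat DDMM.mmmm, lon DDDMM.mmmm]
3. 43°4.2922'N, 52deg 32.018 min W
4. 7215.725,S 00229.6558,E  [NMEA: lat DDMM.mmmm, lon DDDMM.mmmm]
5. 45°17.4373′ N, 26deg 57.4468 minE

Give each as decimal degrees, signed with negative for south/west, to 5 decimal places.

Point 1:
  Latitude: 2′ + 37″ = 2.61667′; 75 + 2.61667/60 = 75.043611
  hemisphere S, so the sign is −
  λ: 141° + 1/60 + 52/3600 = 141 + 0.016667 + 0.014444 = 141.031111
  hemisphere W, so the sign is −
Point 2:
  Latitude: degrees = first 2 digits = 89, minutes = 43.821; 89 + 43.821/60 = 89.730350
  hemisphere S, so the sign is −
  Lon: split at 3 digits → 122° and 21.212′; 122 + 21.212/60 = 122.353533
  E → positive
Point 3:
  Latitude: 4.2922′ = 0.071537°; total 43.071537
  N → positive
  Longitude: 52 + 32.018/60 = 52.533633
  W → negative
Point 4:
  φ: split at 2 digits → 72° and 15.725′; 72 + 15.725/60 = 72.262083
  hemisphere S, so the sign is −
  λ: split at 3 digits → 002° and 29.6558′; 2 + 29.6558/60 = 2.494263
  E → positive
Point 5:
  φ: 45 + 17.4373/60 = 45.290622
  N → positive
  λ: 57.4468′ = 0.957447°; total 26.957447
  E ⇒ keep positive

1. -75.04361, -141.03111
2. -89.73035, 122.35353
3. 43.07154, -52.53363
4. -72.26208, 2.49426
5. 45.29062, 26.95745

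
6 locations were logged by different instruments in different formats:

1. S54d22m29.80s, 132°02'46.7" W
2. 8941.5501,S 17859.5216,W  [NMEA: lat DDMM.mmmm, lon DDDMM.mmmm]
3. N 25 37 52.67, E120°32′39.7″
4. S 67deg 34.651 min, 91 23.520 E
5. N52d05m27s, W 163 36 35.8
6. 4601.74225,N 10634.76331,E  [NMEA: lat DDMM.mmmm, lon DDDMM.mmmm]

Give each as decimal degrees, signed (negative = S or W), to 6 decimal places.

1. -54.374944, -132.046306
2. -89.692502, -178.992027
3. 25.631297, 120.544361
4. -67.577517, 91.392000
5. 52.090833, -163.609944
6. 46.029038, 106.579389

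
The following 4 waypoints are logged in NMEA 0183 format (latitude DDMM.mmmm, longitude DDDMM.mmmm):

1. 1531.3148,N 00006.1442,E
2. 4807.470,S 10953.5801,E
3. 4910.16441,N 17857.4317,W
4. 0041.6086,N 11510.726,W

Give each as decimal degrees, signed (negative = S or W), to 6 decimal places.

1. 15.521913, 0.102403
2. -48.124500, 109.893002
3. 49.169407, -178.957195
4. 0.693477, -115.178767

Point 1:
  Latitude: degrees = first 2 digits = 15, minutes = 31.3148; 15 + 31.3148/60 = 15.5219133
  N ⇒ keep positive
  Longitude: degrees = first 3 digits = 0, minutes = 6.1442; 0 + 6.1442/60 = 0.1024033
  E → positive
Point 2:
  φ: split at 2 digits → 48° and 7.47′; 48 + 7.47/60 = 48.1245000
  S → negative
  Longitude: split at 3 digits → 109° and 53.5801′; 109 + 53.5801/60 = 109.8930017
  E ⇒ keep positive
Point 3:
  φ: split at 2 digits → 49° and 10.16441′; 49 + 10.16441/60 = 49.1694068
  N → positive
  Lon: split at 3 digits → 178° and 57.4317′; 178 + 57.4317/60 = 178.9571950
  W → negative
Point 4:
  φ: split at 2 digits → 00° and 41.6086′; 0 + 41.6086/60 = 0.6934767
  N → positive
  λ: degrees = first 3 digits = 115, minutes = 10.726; 115 + 10.726/60 = 115.1787667
  W → negative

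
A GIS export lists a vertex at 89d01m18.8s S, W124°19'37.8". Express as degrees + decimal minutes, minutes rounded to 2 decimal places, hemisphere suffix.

89° 1.31′ S, 124° 19.63′ W

Latitude: seconds/60 = 0.31333; minutes = 1 + 0.31333 = 1.3133
Longitude: 19 + 37.8/60 = 19.6300′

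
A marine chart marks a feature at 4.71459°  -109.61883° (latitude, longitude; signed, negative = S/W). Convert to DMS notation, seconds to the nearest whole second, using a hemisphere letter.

Lat: whole degrees 4; 42.87540′ → 42′ and 52.52″
Longitude is negative → W; |value| = 109.618830
λ: whole degrees 109; 37.12980′ → 37′ and 7.79″

4°42′53″ N, 109°37′8″ W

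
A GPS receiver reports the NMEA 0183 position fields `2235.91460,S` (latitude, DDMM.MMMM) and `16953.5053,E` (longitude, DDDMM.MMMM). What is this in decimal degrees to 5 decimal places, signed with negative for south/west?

-22.59858, 169.89176

φ: degrees = first 2 digits = 22, minutes = 35.9146; 22 + 35.9146/60 = 22.598577
S ⇒ negate
Lon: split at 3 digits → 169° and 53.5053′; 169 + 53.5053/60 = 169.891755
E → positive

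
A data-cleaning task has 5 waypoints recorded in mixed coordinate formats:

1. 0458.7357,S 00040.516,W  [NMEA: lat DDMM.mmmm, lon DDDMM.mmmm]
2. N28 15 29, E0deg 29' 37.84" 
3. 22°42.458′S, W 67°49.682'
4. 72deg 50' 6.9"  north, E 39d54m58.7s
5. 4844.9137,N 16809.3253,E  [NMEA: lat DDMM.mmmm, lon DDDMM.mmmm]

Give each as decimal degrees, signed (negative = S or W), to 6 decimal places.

1. -4.978928, -0.675267
2. 28.258056, 0.493844
3. -22.707633, -67.828033
4. 72.835250, 39.916306
5. 48.748562, 168.155422

Point 1:
  φ: split at 2 digits → 04° and 58.7357′; 4 + 58.7357/60 = 4.9789283
  S → negative
  Longitude: degrees = first 3 digits = 0, minutes = 40.516; 0 + 40.516/60 = 0.6752667
  W ⇒ negate
Point 2:
  Lat: 28° + 15/60 + 29/3600 = 28 + 0.250000 + 0.008056 = 28.2580556
  N ⇒ keep positive
  Lon: 0 + 29/60 + 37.84/3600 = 0.4938444
  E → positive
Point 3:
  Latitude: 22 + 42.458/60 = 22.7076333
  hemisphere S, so the sign is −
  Longitude: 49.682′ = 0.828033°; total 67.8280333
  hemisphere W, so the sign is −
Point 4:
  φ: 50′ + 6.9″ = 50.11500′; 72 + 50.11500/60 = 72.8352500
  N ⇒ keep positive
  λ: 39° + 54/60 + 58.7/3600 = 39 + 0.900000 + 0.016306 = 39.9163056
  E → positive
Point 5:
  Latitude: degrees = first 2 digits = 48, minutes = 44.9137; 48 + 44.9137/60 = 48.7485617
  N ⇒ keep positive
  λ: degrees = first 3 digits = 168, minutes = 9.3253; 168 + 9.3253/60 = 168.1554217
  E ⇒ keep positive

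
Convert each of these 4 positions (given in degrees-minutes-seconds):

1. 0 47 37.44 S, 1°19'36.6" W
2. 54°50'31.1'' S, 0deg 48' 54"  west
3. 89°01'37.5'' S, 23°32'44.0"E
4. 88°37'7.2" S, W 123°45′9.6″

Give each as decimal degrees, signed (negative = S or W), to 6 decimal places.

1. -0.793733, -1.326833
2. -54.841972, -0.815000
3. -89.027083, 23.545556
4. -88.618667, -123.752667

Point 1:
  φ: 47′ + 37.44″ = 47.62400′; 0 + 47.62400/60 = 0.7937333
  S → negative
  Longitude: 1° + 19/60 + 36.6/3600 = 1 + 0.316667 + 0.010167 = 1.3268333
  W ⇒ negate
Point 2:
  Lat: 54° + 50/60 + 31.1/3600 = 54 + 0.833333 + 0.008639 = 54.8419722
  hemisphere S, so the sign is −
  λ: 48′ + 54″ = 48.90000′; 0 + 48.90000/60 = 0.8150000
  W → negative
Point 3:
  Latitude: 89 + 1/60 + 37.5/3600 = 89.0270833
  hemisphere S, so the sign is −
  λ: 32′ + 44″ = 32.73333′; 23 + 32.73333/60 = 23.5455556
  E → positive
Point 4:
  Latitude: 88° + 37/60 + 7.2/3600 = 88 + 0.616667 + 0.002000 = 88.6186667
  hemisphere S, so the sign is −
  λ: 123 + 45/60 + 9.6/3600 = 123.7526667
  hemisphere W, so the sign is −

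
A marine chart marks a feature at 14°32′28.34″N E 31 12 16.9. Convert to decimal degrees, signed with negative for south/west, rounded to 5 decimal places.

14.54121, 31.20469

Lat: 14 + 32/60 + 28.34/3600 = 14.541206
N → positive
Longitude: 31 + 12/60 + 16.9/3600 = 31.204694
E ⇒ keep positive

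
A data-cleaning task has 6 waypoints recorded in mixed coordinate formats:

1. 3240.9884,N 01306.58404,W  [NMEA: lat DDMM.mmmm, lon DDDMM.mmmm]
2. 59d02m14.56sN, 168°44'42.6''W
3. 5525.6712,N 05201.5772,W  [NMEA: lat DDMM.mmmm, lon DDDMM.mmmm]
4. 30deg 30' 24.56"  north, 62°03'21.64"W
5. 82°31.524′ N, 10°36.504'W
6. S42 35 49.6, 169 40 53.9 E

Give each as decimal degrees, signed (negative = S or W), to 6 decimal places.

Point 1:
  φ: degrees = first 2 digits = 32, minutes = 40.9884; 32 + 40.9884/60 = 32.6831400
  N ⇒ keep positive
  Longitude: split at 3 digits → 013° and 6.58404′; 13 + 6.58404/60 = 13.1097340
  hemisphere W, so the sign is −
Point 2:
  Latitude: 2′ + 14.56″ = 2.24267′; 59 + 2.24267/60 = 59.0373778
  N ⇒ keep positive
  λ: 168° + 44/60 + 42.6/3600 = 168 + 0.733333 + 0.011833 = 168.7451667
  hemisphere W, so the sign is −
Point 3:
  Latitude: split at 2 digits → 55° and 25.6712′; 55 + 25.6712/60 = 55.4278533
  N → positive
  λ: split at 3 digits → 052° and 1.5772′; 52 + 1.5772/60 = 52.0262867
  hemisphere W, so the sign is −
Point 4:
  Lat: 30° + 30/60 + 24.56/3600 = 30 + 0.500000 + 0.006822 = 30.5068222
  N ⇒ keep positive
  Lon: 3′ + 21.64″ = 3.36067′; 62 + 3.36067/60 = 62.0560111
  W ⇒ negate
Point 5:
  Latitude: 31.524′ = 0.525400°; total 82.5254000
  N ⇒ keep positive
  λ: 36.504′ = 0.608400°; total 10.6084000
  W ⇒ negate
Point 6:
  Lat: 35′ + 49.6″ = 35.82667′; 42 + 35.82667/60 = 42.5971111
  S → negative
  Lon: 40′ + 53.9″ = 40.89833′; 169 + 40.89833/60 = 169.6816389
  E ⇒ keep positive

1. 32.683140, -13.109734
2. 59.037378, -168.745167
3. 55.427853, -52.026287
4. 30.506822, -62.056011
5. 82.525400, -10.608400
6. -42.597111, 169.681639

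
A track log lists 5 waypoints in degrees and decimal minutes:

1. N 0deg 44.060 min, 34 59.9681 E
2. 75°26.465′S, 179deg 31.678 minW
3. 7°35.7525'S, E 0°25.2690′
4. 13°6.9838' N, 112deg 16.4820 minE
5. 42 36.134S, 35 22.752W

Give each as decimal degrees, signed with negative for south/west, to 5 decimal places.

Point 1:
  Latitude: 44.06′ = 0.734333°; total 0.734333
  N ⇒ keep positive
  λ: 59.9681′ = 0.999468°; total 34.999468
  E → positive
Point 2:
  φ: 75 + 26.465/60 = 75.441083
  S ⇒ negate
  Longitude: 31.678′ = 0.527967°; total 179.527967
  W ⇒ negate
Point 3:
  Latitude: 7 + 35.7525/60 = 7.595875
  hemisphere S, so the sign is −
  Lon: 25.269′ = 0.421150°; total 0.421150
  E ⇒ keep positive
Point 4:
  Latitude: 13 + 6.9838/60 = 13.116397
  N → positive
  λ: 112 + 16.482/60 = 112.274700
  E → positive
Point 5:
  Latitude: 42 + 36.134/60 = 42.602233
  S → negative
  λ: 22.752′ = 0.379200°; total 35.379200
  hemisphere W, so the sign is −

1. 0.73433, 34.99947
2. -75.44108, -179.52797
3. -7.59588, 0.42115
4. 13.11640, 112.27470
5. -42.60223, -35.37920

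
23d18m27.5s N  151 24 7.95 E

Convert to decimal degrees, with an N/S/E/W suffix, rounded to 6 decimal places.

φ: 23° + 18/60 + 27.5/3600 = 23 + 0.300000 + 0.007639 = 23.3076389
λ: 151° + 24/60 + 7.95/3600 = 151 + 0.400000 + 0.002208 = 151.4022083

23.307639° N, 151.402208° E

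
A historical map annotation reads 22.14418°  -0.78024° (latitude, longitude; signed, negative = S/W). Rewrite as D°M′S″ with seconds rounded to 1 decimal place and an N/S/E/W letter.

22°08′39.0″ N, 0°46′48.9″ W

φ: 0.144180° → 8.65080′; 0.65080 × 60 = 39.048″
Longitude is negative → W; |value| = 0.780240
Longitude: whole degrees 0; 46.81440′ → 46′ and 48.864″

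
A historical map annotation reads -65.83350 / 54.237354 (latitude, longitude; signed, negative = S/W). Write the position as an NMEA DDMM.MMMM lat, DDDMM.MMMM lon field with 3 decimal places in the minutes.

6550.010,S / 05414.241,E

Latitude is negative → S; |value| = 65.833500
Latitude: minutes = (65.833500 − 65) × 60 = 50.01000
λ: 54° + 0.237354 × 60 = 54° 14.24124′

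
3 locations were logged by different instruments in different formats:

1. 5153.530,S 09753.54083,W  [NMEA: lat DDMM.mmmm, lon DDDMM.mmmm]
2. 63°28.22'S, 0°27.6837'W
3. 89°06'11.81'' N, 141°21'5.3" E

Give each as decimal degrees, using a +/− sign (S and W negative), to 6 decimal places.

1. -51.892167, -97.892347
2. -63.470333, -0.461395
3. 89.103281, 141.351472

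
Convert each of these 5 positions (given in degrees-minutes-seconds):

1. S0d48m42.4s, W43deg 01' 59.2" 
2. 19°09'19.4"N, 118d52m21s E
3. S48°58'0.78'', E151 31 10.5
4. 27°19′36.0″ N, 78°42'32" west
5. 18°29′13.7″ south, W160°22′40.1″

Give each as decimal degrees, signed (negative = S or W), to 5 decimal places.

Point 1:
  Lat: 48′ + 42.4″ = 48.70667′; 0 + 48.70667/60 = 0.811778
  hemisphere S, so the sign is −
  Longitude: 1′ + 59.2″ = 1.98667′; 43 + 1.98667/60 = 43.033111
  W ⇒ negate
Point 2:
  Lat: 19 + 9/60 + 19.4/3600 = 19.155389
  N → positive
  Lon: 118 + 52/60 + 21/3600 = 118.872500
  E → positive
Point 3:
  φ: 58′ + 0.78″ = 58.01300′; 48 + 58.01300/60 = 48.966883
  S ⇒ negate
  Longitude: 151 + 31/60 + 10.5/3600 = 151.519583
  E → positive
Point 4:
  φ: 27° + 19/60 + 36/3600 = 27 + 0.316667 + 0.010000 = 27.326667
  N → positive
  λ: 78° + 42/60 + 32/3600 = 78 + 0.700000 + 0.008889 = 78.708889
  W ⇒ negate
Point 5:
  Lat: 29′ + 13.7″ = 29.22833′; 18 + 29.22833/60 = 18.487139
  S ⇒ negate
  Lon: 22′ + 40.1″ = 22.66833′; 160 + 22.66833/60 = 160.377806
  hemisphere W, so the sign is −

1. -0.81178, -43.03311
2. 19.15539, 118.87250
3. -48.96688, 151.51958
4. 27.32667, -78.70889
5. -18.48714, -160.37781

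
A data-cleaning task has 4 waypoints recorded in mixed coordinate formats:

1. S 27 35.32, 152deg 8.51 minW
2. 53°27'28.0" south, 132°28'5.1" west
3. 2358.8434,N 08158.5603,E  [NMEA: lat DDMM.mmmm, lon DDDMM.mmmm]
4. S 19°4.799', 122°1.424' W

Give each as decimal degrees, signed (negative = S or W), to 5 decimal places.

Point 1:
  Latitude: 35.32′ = 0.588667°; total 27.588667
  S ⇒ negate
  Lon: 8.51′ = 0.141833°; total 152.141833
  W → negative
Point 2:
  Latitude: 53° + 27/60 + 28/3600 = 53 + 0.450000 + 0.007778 = 53.457778
  S ⇒ negate
  Longitude: 28′ + 5.1″ = 28.08500′; 132 + 28.08500/60 = 132.468083
  hemisphere W, so the sign is −
Point 3:
  φ: degrees = first 2 digits = 23, minutes = 58.8434; 23 + 58.8434/60 = 23.980723
  N → positive
  Lon: split at 3 digits → 081° and 58.5603′; 81 + 58.5603/60 = 81.976005
  E → positive
Point 4:
  Lat: 4.799′ = 0.079983°; total 19.079983
  S → negative
  Longitude: 1.424′ = 0.023733°; total 122.023733
  W ⇒ negate

1. -27.58867, -152.14183
2. -53.45778, -132.46808
3. 23.98072, 81.97601
4. -19.07998, -122.02373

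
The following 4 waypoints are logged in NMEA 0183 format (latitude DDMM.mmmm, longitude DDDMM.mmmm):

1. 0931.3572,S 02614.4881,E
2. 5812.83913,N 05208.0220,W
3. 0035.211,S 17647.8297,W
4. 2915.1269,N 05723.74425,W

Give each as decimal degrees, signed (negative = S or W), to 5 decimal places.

Point 1:
  φ: split at 2 digits → 09° and 31.3572′; 9 + 31.3572/60 = 9.522620
  hemisphere S, so the sign is −
  λ: split at 3 digits → 026° and 14.4881′; 26 + 14.4881/60 = 26.241468
  E ⇒ keep positive
Point 2:
  Lat: degrees = first 2 digits = 58, minutes = 12.83913; 58 + 12.83913/60 = 58.213986
  N ⇒ keep positive
  Longitude: degrees = first 3 digits = 52, minutes = 8.022; 52 + 8.022/60 = 52.133700
  W → negative
Point 3:
  Latitude: degrees = first 2 digits = 0, minutes = 35.211; 0 + 35.211/60 = 0.586850
  S ⇒ negate
  λ: degrees = first 3 digits = 176, minutes = 47.8297; 176 + 47.8297/60 = 176.797162
  W ⇒ negate
Point 4:
  Lat: split at 2 digits → 29° and 15.1269′; 29 + 15.1269/60 = 29.252115
  N ⇒ keep positive
  Lon: split at 3 digits → 057° and 23.74425′; 57 + 23.74425/60 = 57.395738
  W → negative

1. -9.52262, 26.24147
2. 58.21399, -52.13370
3. -0.58685, -176.79716
4. 29.25212, -57.39574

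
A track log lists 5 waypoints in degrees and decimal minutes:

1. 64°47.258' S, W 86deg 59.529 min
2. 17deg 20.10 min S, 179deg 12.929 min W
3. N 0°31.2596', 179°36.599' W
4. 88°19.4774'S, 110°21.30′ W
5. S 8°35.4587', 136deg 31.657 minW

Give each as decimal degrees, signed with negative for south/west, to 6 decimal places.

Point 1:
  φ: 47.258′ = 0.787633°; total 64.7876333
  S → negative
  λ: 59.529′ = 0.992150°; total 86.9921500
  W → negative
Point 2:
  φ: 20.1′ = 0.335000°; total 17.3350000
  S ⇒ negate
  Lon: 12.929′ = 0.215483°; total 179.2154833
  hemisphere W, so the sign is −
Point 3:
  Lat: 31.2596′ = 0.520993°; total 0.5209933
  N → positive
  Lon: 36.599′ = 0.609983°; total 179.6099833
  W ⇒ negate
Point 4:
  Lat: 88 + 19.4774/60 = 88.3246233
  hemisphere S, so the sign is −
  λ: 110 + 21.3/60 = 110.3550000
  W → negative
Point 5:
  Latitude: 8 + 35.4587/60 = 8.5909783
  S → negative
  Lon: 136 + 31.657/60 = 136.5276167
  W → negative

1. -64.787633, -86.992150
2. -17.335000, -179.215483
3. 0.520993, -179.609983
4. -88.324623, -110.355000
5. -8.590978, -136.527617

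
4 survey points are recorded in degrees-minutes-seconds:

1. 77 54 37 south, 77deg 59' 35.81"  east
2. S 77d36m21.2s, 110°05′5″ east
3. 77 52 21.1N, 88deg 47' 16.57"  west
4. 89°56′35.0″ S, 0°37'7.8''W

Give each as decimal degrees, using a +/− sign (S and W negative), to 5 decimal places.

Point 1:
  φ: 54′ + 37″ = 54.61667′; 77 + 54.61667/60 = 77.910278
  hemisphere S, so the sign is −
  Longitude: 59′ + 35.81″ = 59.59683′; 77 + 59.59683/60 = 77.993281
  E → positive
Point 2:
  φ: 36′ + 21.2″ = 36.35333′; 77 + 36.35333/60 = 77.605889
  hemisphere S, so the sign is −
  Lon: 110° + 5/60 + 5/3600 = 110 + 0.083333 + 0.001389 = 110.084722
  E ⇒ keep positive
Point 3:
  Latitude: 52′ + 21.1″ = 52.35167′; 77 + 52.35167/60 = 77.872528
  N → positive
  Longitude: 47′ + 16.57″ = 47.27617′; 88 + 47.27617/60 = 88.787936
  hemisphere W, so the sign is −
Point 4:
  Latitude: 56′ + 35″ = 56.58333′; 89 + 56.58333/60 = 89.943056
  hemisphere S, so the sign is −
  Lon: 0° + 37/60 + 7.8/3600 = 0 + 0.616667 + 0.002167 = 0.618833
  hemisphere W, so the sign is −

1. -77.91028, 77.99328
2. -77.60589, 110.08472
3. 77.87253, -88.78794
4. -89.94306, -0.61883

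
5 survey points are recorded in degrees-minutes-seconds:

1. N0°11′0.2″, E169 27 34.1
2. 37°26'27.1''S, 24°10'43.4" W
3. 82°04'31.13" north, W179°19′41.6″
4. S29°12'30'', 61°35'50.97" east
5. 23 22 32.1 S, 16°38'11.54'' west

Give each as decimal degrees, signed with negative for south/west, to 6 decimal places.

1. 0.183389, 169.459472
2. -37.440861, -24.178722
3. 82.075314, -179.328222
4. -29.208333, 61.597492
5. -23.375583, -16.636539

Point 1:
  φ: 0 + 11/60 + 0.2/3600 = 0.1833889
  N ⇒ keep positive
  Lon: 27′ + 34.1″ = 27.56833′; 169 + 27.56833/60 = 169.4594722
  E → positive
Point 2:
  Latitude: 37° + 26/60 + 27.1/3600 = 37 + 0.433333 + 0.007528 = 37.4408611
  S → negative
  λ: 24° + 10/60 + 43.4/3600 = 24 + 0.166667 + 0.012056 = 24.1787222
  W ⇒ negate
Point 3:
  Latitude: 82° + 4/60 + 31.13/3600 = 82 + 0.066667 + 0.008647 = 82.0753139
  N ⇒ keep positive
  Lon: 179 + 19/60 + 41.6/3600 = 179.3282222
  hemisphere W, so the sign is −
Point 4:
  Latitude: 29° + 12/60 + 30/3600 = 29 + 0.200000 + 0.008333 = 29.2083333
  S → negative
  Longitude: 61° + 35/60 + 50.97/3600 = 61 + 0.583333 + 0.014158 = 61.5974917
  E ⇒ keep positive
Point 5:
  Lat: 23° + 22/60 + 32.1/3600 = 23 + 0.366667 + 0.008917 = 23.3755833
  S ⇒ negate
  λ: 38′ + 11.54″ = 38.19233′; 16 + 38.19233/60 = 16.6365389
  W ⇒ negate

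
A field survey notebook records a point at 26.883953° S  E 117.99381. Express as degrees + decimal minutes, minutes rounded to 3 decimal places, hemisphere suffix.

26° 53.037′ S, 117° 59.629′ E

Lat: minutes = (26.883953 − 26) × 60 = 53.03718
Lon: 117° + 0.993810 × 60 = 117° 59.62860′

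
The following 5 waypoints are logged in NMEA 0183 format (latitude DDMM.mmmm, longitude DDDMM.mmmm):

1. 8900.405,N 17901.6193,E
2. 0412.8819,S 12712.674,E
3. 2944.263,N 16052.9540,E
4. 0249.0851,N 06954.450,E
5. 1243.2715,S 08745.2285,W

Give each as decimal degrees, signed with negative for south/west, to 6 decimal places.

1. 89.006750, 179.026988
2. -4.214698, 127.211233
3. 29.737717, 160.882567
4. 2.818085, 69.907500
5. -12.721192, -87.753808

Point 1:
  φ: split at 2 digits → 89° and 0.405′; 89 + 0.405/60 = 89.0067500
  N ⇒ keep positive
  λ: split at 3 digits → 179° and 1.6193′; 179 + 1.6193/60 = 179.0269883
  E ⇒ keep positive
Point 2:
  Latitude: split at 2 digits → 04° and 12.8819′; 4 + 12.8819/60 = 4.2146983
  S ⇒ negate
  λ: degrees = first 3 digits = 127, minutes = 12.674; 127 + 12.674/60 = 127.2112333
  E ⇒ keep positive
Point 3:
  Lat: split at 2 digits → 29° and 44.263′; 29 + 44.263/60 = 29.7377167
  N ⇒ keep positive
  Longitude: degrees = first 3 digits = 160, minutes = 52.954; 160 + 52.954/60 = 160.8825667
  E → positive
Point 4:
  φ: degrees = first 2 digits = 2, minutes = 49.0851; 2 + 49.0851/60 = 2.8180850
  N → positive
  λ: degrees = first 3 digits = 69, minutes = 54.45; 69 + 54.45/60 = 69.9075000
  E → positive
Point 5:
  Lat: split at 2 digits → 12° and 43.2715′; 12 + 43.2715/60 = 12.7211917
  hemisphere S, so the sign is −
  λ: degrees = first 3 digits = 87, minutes = 45.2285; 87 + 45.2285/60 = 87.7538083
  hemisphere W, so the sign is −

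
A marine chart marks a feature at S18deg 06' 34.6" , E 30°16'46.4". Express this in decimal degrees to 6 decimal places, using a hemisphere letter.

18.109611° S, 30.279556° E

Latitude: 18° + 6/60 + 34.6/3600 = 18 + 0.100000 + 0.009611 = 18.1096111
λ: 30 + 16/60 + 46.4/3600 = 30.2795556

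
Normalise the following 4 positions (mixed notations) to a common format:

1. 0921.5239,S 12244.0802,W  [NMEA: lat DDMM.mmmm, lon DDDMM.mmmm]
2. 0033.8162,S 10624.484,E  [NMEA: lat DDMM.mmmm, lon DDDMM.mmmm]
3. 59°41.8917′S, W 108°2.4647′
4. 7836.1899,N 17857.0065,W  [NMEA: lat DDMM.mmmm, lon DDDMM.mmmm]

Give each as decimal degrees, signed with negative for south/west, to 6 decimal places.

Point 1:
  φ: split at 2 digits → 09° and 21.5239′; 9 + 21.5239/60 = 9.3587317
  hemisphere S, so the sign is −
  Longitude: split at 3 digits → 122° and 44.0802′; 122 + 44.0802/60 = 122.7346700
  W → negative
Point 2:
  φ: degrees = first 2 digits = 0, minutes = 33.8162; 0 + 33.8162/60 = 0.5636033
  S → negative
  λ: split at 3 digits → 106° and 24.484′; 106 + 24.484/60 = 106.4080667
  E ⇒ keep positive
Point 3:
  Lat: 41.8917′ = 0.698195°; total 59.6981950
  hemisphere S, so the sign is −
  Longitude: 108 + 2.4647/60 = 108.0410783
  hemisphere W, so the sign is −
Point 4:
  φ: degrees = first 2 digits = 78, minutes = 36.1899; 78 + 36.1899/60 = 78.6031650
  N → positive
  λ: split at 3 digits → 178° and 57.0065′; 178 + 57.0065/60 = 178.9501083
  W ⇒ negate

1. -9.358732, -122.734670
2. -0.563603, 106.408067
3. -59.698195, -108.041078
4. 78.603165, -178.950108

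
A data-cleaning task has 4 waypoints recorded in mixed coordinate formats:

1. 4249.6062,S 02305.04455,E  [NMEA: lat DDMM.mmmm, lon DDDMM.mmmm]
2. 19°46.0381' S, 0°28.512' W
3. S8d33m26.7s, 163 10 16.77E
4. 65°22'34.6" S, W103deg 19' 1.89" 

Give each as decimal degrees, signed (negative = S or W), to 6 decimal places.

Point 1:
  φ: split at 2 digits → 42° and 49.6062′; 42 + 49.6062/60 = 42.8267700
  S ⇒ negate
  Longitude: split at 3 digits → 023° and 5.04455′; 23 + 5.04455/60 = 23.0840758
  E → positive
Point 2:
  Latitude: 46.0381′ = 0.767302°; total 19.7673017
  S → negative
  λ: 28.512′ = 0.475200°; total 0.4752000
  hemisphere W, so the sign is −
Point 3:
  Lat: 8° + 33/60 + 26.7/3600 = 8 + 0.550000 + 0.007417 = 8.5574167
  S → negative
  λ: 163° + 10/60 + 16.77/3600 = 163 + 0.166667 + 0.004658 = 163.1713250
  E → positive
Point 4:
  φ: 65° + 22/60 + 34.6/3600 = 65 + 0.366667 + 0.009611 = 65.3762778
  S ⇒ negate
  λ: 103° + 19/60 + 1.89/3600 = 103 + 0.316667 + 0.000525 = 103.3171917
  W → negative

1. -42.826770, 23.084076
2. -19.767302, -0.475200
3. -8.557417, 163.171325
4. -65.376278, -103.317192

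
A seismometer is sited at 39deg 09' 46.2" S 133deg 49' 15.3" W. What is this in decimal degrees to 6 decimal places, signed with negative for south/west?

-39.162833, -133.820917

Latitude: 9′ + 46.2″ = 9.77000′; 39 + 9.77000/60 = 39.1628333
S → negative
Longitude: 133° + 49/60 + 15.3/3600 = 133 + 0.816667 + 0.004250 = 133.8209167
hemisphere W, so the sign is −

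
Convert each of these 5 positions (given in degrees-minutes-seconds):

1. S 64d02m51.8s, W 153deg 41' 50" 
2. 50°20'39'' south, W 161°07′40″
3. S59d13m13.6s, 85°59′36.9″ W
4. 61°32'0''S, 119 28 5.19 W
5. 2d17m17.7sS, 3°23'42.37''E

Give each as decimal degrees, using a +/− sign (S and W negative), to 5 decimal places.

1. -64.04772, -153.69722
2. -50.34417, -161.12778
3. -59.22044, -85.99358
4. -61.53333, -119.46811
5. -2.28825, 3.39510

Point 1:
  φ: 2′ + 51.8″ = 2.86333′; 64 + 2.86333/60 = 64.047722
  hemisphere S, so the sign is −
  Lon: 153° + 41/60 + 50/3600 = 153 + 0.683333 + 0.013889 = 153.697222
  W ⇒ negate
Point 2:
  Latitude: 50 + 20/60 + 39/3600 = 50.344167
  hemisphere S, so the sign is −
  Lon: 161° + 7/60 + 40/3600 = 161 + 0.116667 + 0.011111 = 161.127778
  W ⇒ negate
Point 3:
  Lat: 59° + 13/60 + 13.6/3600 = 59 + 0.216667 + 0.003778 = 59.220444
  S → negative
  Lon: 59′ + 36.9″ = 59.61500′; 85 + 59.61500/60 = 85.993583
  hemisphere W, so the sign is −
Point 4:
  Lat: 61° + 32/60 + 0/3600 = 61 + 0.533333 + 0.000000 = 61.533333
  hemisphere S, so the sign is −
  Lon: 28′ + 5.19″ = 28.08650′; 119 + 28.08650/60 = 119.468108
  W ⇒ negate
Point 5:
  φ: 2° + 17/60 + 17.7/3600 = 2 + 0.283333 + 0.004917 = 2.288250
  S → negative
  λ: 23′ + 42.37″ = 23.70617′; 3 + 23.70617/60 = 3.395103
  E ⇒ keep positive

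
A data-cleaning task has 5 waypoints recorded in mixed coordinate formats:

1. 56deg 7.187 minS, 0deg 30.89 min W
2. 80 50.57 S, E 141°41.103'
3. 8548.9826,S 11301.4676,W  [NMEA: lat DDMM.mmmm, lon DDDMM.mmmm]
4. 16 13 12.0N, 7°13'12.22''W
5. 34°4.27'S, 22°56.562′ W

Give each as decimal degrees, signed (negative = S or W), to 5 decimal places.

1. -56.11978, -0.51483
2. -80.84283, 141.68505
3. -85.81638, -113.02446
4. 16.22000, -7.22006
5. -34.07117, -22.94270

Point 1:
  Lat: 56 + 7.187/60 = 56.119783
  S ⇒ negate
  λ: 30.89′ = 0.514833°; total 0.514833
  W → negative
Point 2:
  Latitude: 50.57′ = 0.842833°; total 80.842833
  hemisphere S, so the sign is −
  Lon: 141 + 41.103/60 = 141.685050
  E → positive
Point 3:
  Latitude: degrees = first 2 digits = 85, minutes = 48.9826; 85 + 48.9826/60 = 85.816377
  hemisphere S, so the sign is −
  Longitude: degrees = first 3 digits = 113, minutes = 1.4676; 113 + 1.4676/60 = 113.024460
  W ⇒ negate
Point 4:
  φ: 13′ + 12″ = 13.20000′; 16 + 13.20000/60 = 16.220000
  N → positive
  λ: 7° + 13/60 + 12.22/3600 = 7 + 0.216667 + 0.003394 = 7.220061
  W → negative
Point 5:
  Latitude: 34 + 4.27/60 = 34.071167
  hemisphere S, so the sign is −
  Longitude: 56.562′ = 0.942700°; total 22.942700
  W → negative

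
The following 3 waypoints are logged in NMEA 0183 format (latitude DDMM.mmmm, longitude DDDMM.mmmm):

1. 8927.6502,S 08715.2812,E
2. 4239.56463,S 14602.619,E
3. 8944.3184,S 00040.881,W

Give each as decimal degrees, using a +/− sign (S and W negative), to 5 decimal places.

Point 1:
  φ: degrees = first 2 digits = 89, minutes = 27.6502; 89 + 27.6502/60 = 89.460837
  S ⇒ negate
  Lon: degrees = first 3 digits = 87, minutes = 15.2812; 87 + 15.2812/60 = 87.254687
  E ⇒ keep positive
Point 2:
  Lat: split at 2 digits → 42° and 39.56463′; 42 + 39.56463/60 = 42.659411
  hemisphere S, so the sign is −
  Lon: degrees = first 3 digits = 146, minutes = 2.619; 146 + 2.619/60 = 146.043650
  E → positive
Point 3:
  Lat: split at 2 digits → 89° and 44.3184′; 89 + 44.3184/60 = 89.738640
  hemisphere S, so the sign is −
  Lon: split at 3 digits → 000° and 40.881′; 0 + 40.881/60 = 0.681350
  hemisphere W, so the sign is −

1. -89.46084, 87.25469
2. -42.65941, 146.04365
3. -89.73864, -0.68135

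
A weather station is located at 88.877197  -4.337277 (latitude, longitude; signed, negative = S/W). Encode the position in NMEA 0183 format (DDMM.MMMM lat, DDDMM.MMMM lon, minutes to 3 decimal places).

8852.632,N / 00420.237,W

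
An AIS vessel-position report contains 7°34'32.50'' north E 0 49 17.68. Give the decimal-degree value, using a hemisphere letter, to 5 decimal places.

7.57569° N, 0.82158° E

Lat: 34′ + 32.5″ = 34.54167′; 7 + 34.54167/60 = 7.575694
λ: 0° + 49/60 + 17.68/3600 = 0 + 0.816667 + 0.004911 = 0.821578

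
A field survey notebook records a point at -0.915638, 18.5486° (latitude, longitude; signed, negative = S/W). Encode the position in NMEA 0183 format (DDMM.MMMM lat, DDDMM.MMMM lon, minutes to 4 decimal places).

Latitude is negative → S; |value| = 0.915638
Latitude: 0° + 0.915638 × 60 = 0° 54.938280′
Longitude: fractional part 0.548600 → 32.916000 minutes

0054.9383,S / 01832.9160,E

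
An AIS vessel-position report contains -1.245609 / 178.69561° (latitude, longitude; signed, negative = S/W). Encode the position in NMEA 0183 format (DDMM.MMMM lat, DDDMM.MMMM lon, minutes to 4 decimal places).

0114.7365,S / 17841.7366,E

Latitude is negative → S; |value| = 1.245609
φ: fractional part 0.245609 → 14.736540 minutes
Longitude: fractional part 0.695610 → 41.736600 minutes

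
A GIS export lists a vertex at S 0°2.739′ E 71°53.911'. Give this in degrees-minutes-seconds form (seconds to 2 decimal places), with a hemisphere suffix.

φ: 2.73900′ → 2′ and 0.73900 × 60 = 44.3400″
Longitude: fractional minutes 0.91100 × 60 = 54.6600″

0°02′44.34″ S, 71°53′54.66″ E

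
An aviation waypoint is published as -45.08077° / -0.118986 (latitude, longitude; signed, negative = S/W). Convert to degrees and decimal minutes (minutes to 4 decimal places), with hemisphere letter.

45° 4.8462′ S, 0° 7.1392′ W

Latitude is negative → S; |value| = 45.080770
Lat: 45° + 0.080770 × 60 = 45° 4.846200′
Longitude is negative → W; |value| = 0.118986
λ: 0° + 0.118986 × 60 = 0° 7.139160′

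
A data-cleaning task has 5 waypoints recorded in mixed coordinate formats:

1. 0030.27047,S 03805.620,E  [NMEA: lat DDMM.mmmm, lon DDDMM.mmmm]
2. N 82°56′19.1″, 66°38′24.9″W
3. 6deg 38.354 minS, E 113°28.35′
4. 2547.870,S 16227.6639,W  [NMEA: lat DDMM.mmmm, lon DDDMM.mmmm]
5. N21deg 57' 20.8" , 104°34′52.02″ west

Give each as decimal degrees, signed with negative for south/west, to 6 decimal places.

1. -0.504508, 38.093667
2. 82.938639, -66.640250
3. -6.639233, 113.472500
4. -25.797833, -162.461065
5. 21.955778, -104.581117

Point 1:
  Lat: split at 2 digits → 00° and 30.27047′; 0 + 30.27047/60 = 0.5045078
  S ⇒ negate
  Longitude: degrees = first 3 digits = 38, minutes = 5.62; 38 + 5.62/60 = 38.0936667
  E ⇒ keep positive
Point 2:
  φ: 82° + 56/60 + 19.1/3600 = 82 + 0.933333 + 0.005306 = 82.9386389
  N → positive
  λ: 66 + 38/60 + 24.9/3600 = 66.6402500
  W ⇒ negate
Point 3:
  φ: 38.354′ = 0.639233°; total 6.6392333
  hemisphere S, so the sign is −
  λ: 28.35′ = 0.472500°; total 113.4725000
  E ⇒ keep positive
Point 4:
  φ: degrees = first 2 digits = 25, minutes = 47.87; 25 + 47.87/60 = 25.7978333
  S ⇒ negate
  λ: split at 3 digits → 162° and 27.6639′; 162 + 27.6639/60 = 162.4610650
  W ⇒ negate
Point 5:
  φ: 21° + 57/60 + 20.8/3600 = 21 + 0.950000 + 0.005778 = 21.9557778
  N ⇒ keep positive
  Longitude: 34′ + 52.02″ = 34.86700′; 104 + 34.86700/60 = 104.5811167
  W ⇒ negate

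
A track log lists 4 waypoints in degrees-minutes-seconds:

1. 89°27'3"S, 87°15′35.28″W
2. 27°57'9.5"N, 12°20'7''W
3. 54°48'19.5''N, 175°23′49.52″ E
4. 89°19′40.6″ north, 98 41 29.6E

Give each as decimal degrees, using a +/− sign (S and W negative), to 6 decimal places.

Point 1:
  Latitude: 27′ + 3″ = 27.05000′; 89 + 27.05000/60 = 89.4508333
  hemisphere S, so the sign is −
  Longitude: 87 + 15/60 + 35.28/3600 = 87.2598000
  W ⇒ negate
Point 2:
  φ: 57′ + 9.5″ = 57.15833′; 27 + 57.15833/60 = 27.9526389
  N → positive
  Longitude: 20′ + 7″ = 20.11667′; 12 + 20.11667/60 = 12.3352778
  W → negative
Point 3:
  Lat: 54 + 48/60 + 19.5/3600 = 54.8054167
  N → positive
  Lon: 175° + 23/60 + 49.52/3600 = 175 + 0.383333 + 0.013756 = 175.3970889
  E ⇒ keep positive
Point 4:
  Latitude: 19′ + 40.6″ = 19.67667′; 89 + 19.67667/60 = 89.3279444
  N → positive
  λ: 41′ + 29.6″ = 41.49333′; 98 + 41.49333/60 = 98.6915556
  E → positive

1. -89.450833, -87.259800
2. 27.952639, -12.335278
3. 54.805417, 175.397089
4. 89.327944, 98.691556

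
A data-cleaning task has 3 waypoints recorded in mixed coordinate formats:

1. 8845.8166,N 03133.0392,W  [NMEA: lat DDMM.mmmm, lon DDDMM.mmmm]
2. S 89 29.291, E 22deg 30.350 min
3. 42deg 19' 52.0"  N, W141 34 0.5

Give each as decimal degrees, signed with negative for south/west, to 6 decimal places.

Point 1:
  Latitude: split at 2 digits → 88° and 45.8166′; 88 + 45.8166/60 = 88.7636100
  N ⇒ keep positive
  Lon: degrees = first 3 digits = 31, minutes = 33.0392; 31 + 33.0392/60 = 31.5506533
  W → negative
Point 2:
  Latitude: 29.291′ = 0.488183°; total 89.4881833
  S → negative
  λ: 22 + 30.35/60 = 22.5058333
  E ⇒ keep positive
Point 3:
  Lat: 19′ + 52″ = 19.86667′; 42 + 19.86667/60 = 42.3311111
  N → positive
  λ: 141° + 34/60 + 0.5/3600 = 141 + 0.566667 + 0.000139 = 141.5668056
  hemisphere W, so the sign is −

1. 88.763610, -31.550653
2. -89.488183, 22.505833
3. 42.331111, -141.566806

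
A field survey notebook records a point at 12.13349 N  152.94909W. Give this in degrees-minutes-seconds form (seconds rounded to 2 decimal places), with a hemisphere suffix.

Lat: 0.133490° → 8.00940′; 0.00940 × 60 = 0.5640″
λ: 0.949090° → 56.94540′; 0.94540 × 60 = 56.7240″

12°08′0.56″ N, 152°56′56.72″ W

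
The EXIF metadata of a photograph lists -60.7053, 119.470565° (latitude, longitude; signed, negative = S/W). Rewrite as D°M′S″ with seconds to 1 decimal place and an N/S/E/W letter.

60°42′19.1″ S, 119°28′14.0″ E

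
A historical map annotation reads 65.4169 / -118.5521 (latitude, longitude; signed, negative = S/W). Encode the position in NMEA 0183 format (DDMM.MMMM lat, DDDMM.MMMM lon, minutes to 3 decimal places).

φ: minutes = (65.416900 − 65) × 60 = 25.01400
Longitude is negative → W; |value| = 118.552100
Longitude: minutes = (118.552100 − 118) × 60 = 33.12600

6525.014,N / 11833.126,W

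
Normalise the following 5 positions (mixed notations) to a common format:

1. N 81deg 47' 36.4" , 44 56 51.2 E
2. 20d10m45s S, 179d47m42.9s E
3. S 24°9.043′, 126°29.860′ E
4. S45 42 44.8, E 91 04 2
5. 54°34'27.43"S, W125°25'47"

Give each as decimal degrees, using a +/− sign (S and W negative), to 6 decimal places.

1. 81.793444, 44.947556
2. -20.179167, 179.795250
3. -24.150717, 126.497667
4. -45.712444, 91.067222
5. -54.574286, -125.429722

Point 1:
  Lat: 47′ + 36.4″ = 47.60667′; 81 + 47.60667/60 = 81.7934444
  N → positive
  Longitude: 44° + 56/60 + 51.2/3600 = 44 + 0.933333 + 0.014222 = 44.9475556
  E → positive
Point 2:
  φ: 20 + 10/60 + 45/3600 = 20.1791667
  S → negative
  Longitude: 179 + 47/60 + 42.9/3600 = 179.7952500
  E → positive
Point 3:
  φ: 24 + 9.043/60 = 24.1507167
  S → negative
  Longitude: 29.86′ = 0.497667°; total 126.4976667
  E → positive
Point 4:
  φ: 45° + 42/60 + 44.8/3600 = 45 + 0.700000 + 0.012444 = 45.7124444
  S → negative
  λ: 4′ + 2″ = 4.03333′; 91 + 4.03333/60 = 91.0672222
  E ⇒ keep positive
Point 5:
  Lat: 54° + 34/60 + 27.43/3600 = 54 + 0.566667 + 0.007619 = 54.5742861
  S ⇒ negate
  Longitude: 25′ + 47″ = 25.78333′; 125 + 25.78333/60 = 125.4297222
  hemisphere W, so the sign is −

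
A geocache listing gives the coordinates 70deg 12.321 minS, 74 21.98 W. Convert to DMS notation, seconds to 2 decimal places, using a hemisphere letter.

70°12′19.26″ S, 74°21′58.80″ W

Lat: fractional minutes 0.32100 × 60 = 19.2600″
Longitude: 21.98000′ → 21′ and 0.98000 × 60 = 58.8000″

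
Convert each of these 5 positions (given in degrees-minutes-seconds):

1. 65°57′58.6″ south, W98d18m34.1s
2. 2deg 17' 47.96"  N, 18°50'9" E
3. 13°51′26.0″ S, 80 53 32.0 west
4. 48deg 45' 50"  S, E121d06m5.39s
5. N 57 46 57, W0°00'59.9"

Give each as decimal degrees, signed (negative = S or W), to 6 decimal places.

1. -65.966278, -98.309472
2. 2.296656, 18.835833
3. -13.857222, -80.892222
4. -48.763889, 121.101497
5. 57.782500, -0.016639

Point 1:
  φ: 65° + 57/60 + 58.6/3600 = 65 + 0.950000 + 0.016278 = 65.9662778
  hemisphere S, so the sign is −
  λ: 18′ + 34.1″ = 18.56833′; 98 + 18.56833/60 = 98.3094722
  hemisphere W, so the sign is −
Point 2:
  Latitude: 2° + 17/60 + 47.96/3600 = 2 + 0.283333 + 0.013322 = 2.2966556
  N ⇒ keep positive
  λ: 18° + 50/60 + 9/3600 = 18 + 0.833333 + 0.002500 = 18.8358333
  E ⇒ keep positive
Point 3:
  Latitude: 13 + 51/60 + 26/3600 = 13.8572222
  hemisphere S, so the sign is −
  Lon: 53′ + 32″ = 53.53333′; 80 + 53.53333/60 = 80.8922222
  W ⇒ negate
Point 4:
  Latitude: 48° + 45/60 + 50/3600 = 48 + 0.750000 + 0.013889 = 48.7638889
  S → negative
  λ: 121 + 6/60 + 5.39/3600 = 121.1014972
  E ⇒ keep positive
Point 5:
  φ: 57 + 46/60 + 57/3600 = 57.7825000
  N → positive
  Longitude: 0° + 0/60 + 59.9/3600 = 0 + 0.000000 + 0.016639 = 0.0166389
  W ⇒ negate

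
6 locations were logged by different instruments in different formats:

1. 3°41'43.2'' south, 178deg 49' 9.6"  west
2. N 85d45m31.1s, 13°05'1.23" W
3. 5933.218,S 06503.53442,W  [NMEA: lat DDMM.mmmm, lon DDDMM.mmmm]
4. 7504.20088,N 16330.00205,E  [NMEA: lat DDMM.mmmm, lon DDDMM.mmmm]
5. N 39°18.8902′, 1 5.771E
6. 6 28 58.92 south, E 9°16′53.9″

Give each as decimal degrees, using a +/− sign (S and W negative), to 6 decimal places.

1. -3.695333, -178.819333
2. 85.758639, -13.083675
3. -59.553633, -65.058907
4. 75.070015, 163.500034
5. 39.314837, 1.096183
6. -6.483033, 9.281639

Point 1:
  Latitude: 3 + 41/60 + 43.2/3600 = 3.6953333
  S → negative
  Longitude: 178° + 49/60 + 9.6/3600 = 178 + 0.816667 + 0.002667 = 178.8193333
  W → negative
Point 2:
  Latitude: 85° + 45/60 + 31.1/3600 = 85 + 0.750000 + 0.008639 = 85.7586389
  N → positive
  Lon: 13° + 5/60 + 1.23/3600 = 13 + 0.083333 + 0.000342 = 13.0836750
  hemisphere W, so the sign is −
Point 3:
  φ: degrees = first 2 digits = 59, minutes = 33.218; 59 + 33.218/60 = 59.5536333
  S ⇒ negate
  Lon: split at 3 digits → 065° and 3.53442′; 65 + 3.53442/60 = 65.0589070
  W ⇒ negate
Point 4:
  Latitude: split at 2 digits → 75° and 4.20088′; 75 + 4.20088/60 = 75.0700147
  N → positive
  Lon: split at 3 digits → 163° and 30.00205′; 163 + 30.00205/60 = 163.5000342
  E → positive
Point 5:
  Latitude: 18.8902′ = 0.314837°; total 39.3148367
  N ⇒ keep positive
  Longitude: 1 + 5.771/60 = 1.0961833
  E ⇒ keep positive
Point 6:
  φ: 28′ + 58.92″ = 28.98200′; 6 + 28.98200/60 = 6.4830333
  hemisphere S, so the sign is −
  Lon: 9 + 16/60 + 53.9/3600 = 9.2816389
  E ⇒ keep positive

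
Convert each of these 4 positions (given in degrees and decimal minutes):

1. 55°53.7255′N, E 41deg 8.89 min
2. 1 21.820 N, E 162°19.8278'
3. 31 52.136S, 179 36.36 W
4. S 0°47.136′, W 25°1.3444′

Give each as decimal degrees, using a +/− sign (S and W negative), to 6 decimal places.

1. 55.895425, 41.148167
2. 1.363667, 162.330463
3. -31.868933, -179.606000
4. -0.785600, -25.022407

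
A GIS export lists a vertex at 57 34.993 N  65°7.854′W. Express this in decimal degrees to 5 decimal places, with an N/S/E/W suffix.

57.58322° N, 65.13090° W

Lat: 34.993′ = 0.583217°; total 57.583217
λ: 7.854′ = 0.130900°; total 65.130900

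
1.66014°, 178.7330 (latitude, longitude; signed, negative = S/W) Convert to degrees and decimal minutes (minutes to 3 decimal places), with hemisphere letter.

φ: 1° + 0.660140 × 60 = 1° 39.60840′
Lon: fractional part 0.733000 → 43.98000 minutes

1° 39.608′ N, 178° 43.980′ E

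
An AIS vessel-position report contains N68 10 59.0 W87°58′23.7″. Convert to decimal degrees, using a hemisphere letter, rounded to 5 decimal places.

Lat: 10′ + 59″ = 10.98333′; 68 + 10.98333/60 = 68.183056
Longitude: 87° + 58/60 + 23.7/3600 = 87 + 0.966667 + 0.006583 = 87.973250

68.18306° N, 87.97325° W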